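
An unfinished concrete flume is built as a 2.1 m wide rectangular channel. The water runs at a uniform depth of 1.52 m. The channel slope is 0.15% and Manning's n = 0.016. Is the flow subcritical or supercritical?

Flow area A = b·y = 2.1 × 1.52 = 3.192 m². Wetted perimeter P = b + 2y = 2.1 + 2×1.52 = 5.14 m.
Hydraulic radius R = A/P = 3.192/5.14 = 0.621 m.
V = (1/n) R^(2/3) √S = (1/0.016) × 0.621^(2/3) × √0.0015 = 1.762 m/s. Hydraulic depth D_h = A/T = 3.192/2.1 = 1.52 m.
Froude number Fr = V/√(g·D_h) = 1.762/√(9.81×1.52) = 0.456, which is less than 1, so the flow is subcritical.

subcritical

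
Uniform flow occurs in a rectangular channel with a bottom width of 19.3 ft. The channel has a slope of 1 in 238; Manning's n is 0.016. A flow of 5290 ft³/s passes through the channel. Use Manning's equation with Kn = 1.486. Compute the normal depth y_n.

Manning's equation rearranged: A R^(2/3) = nQ / (1.486·√S) = 0.016 × 5290 / (1.486 × √0.004202) = 878.7.
Try y = 17.8 ft: A R^(2/3) = 1167 — too large.
Try y = 14.2 ft: A R^(2/3) = 879.2 — close enough.

y_n = 14.2 ft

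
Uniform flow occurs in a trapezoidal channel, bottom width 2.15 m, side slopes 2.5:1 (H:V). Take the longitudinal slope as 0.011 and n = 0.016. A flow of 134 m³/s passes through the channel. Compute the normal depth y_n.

Manning's equation rearranged: A R^(2/3) = nQ / (1·√S) = 0.016 × 134 / (√0.011) = 20.44.
At y = 2.81 m: A R^(2/3) = 33.66 — too large.
At y = 1.61 m: A R^(2/3) = 9.396 — too small.
At y = 2.27 m: A R^(2/3) = 20.45 — close enough.

y_n = 2.27 m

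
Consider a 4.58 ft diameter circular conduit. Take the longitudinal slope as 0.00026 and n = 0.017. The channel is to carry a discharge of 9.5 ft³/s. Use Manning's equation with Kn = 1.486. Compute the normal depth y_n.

y_n = 1.94 ft

Manning's equation rearranged: A R^(2/3) = nQ / (1.486·√S) = 0.017 × 9.5 / (1.486 × √0.00026) = 6.74.
Trying y = 1.68 ft: A R^(2/3) = 5.177 — short.
Trying y = 2.35 ft: A R^(2/3) = 9.418 — over.
Trying y = 1.94 ft: A R^(2/3) = 6.742 — matches.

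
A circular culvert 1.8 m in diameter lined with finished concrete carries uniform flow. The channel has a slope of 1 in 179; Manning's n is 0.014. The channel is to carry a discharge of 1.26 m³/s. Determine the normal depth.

Manning's equation rearranged: A R^(2/3) = nQ / (1·√S) = 0.014 × 1.26 / (√0.005587) = 0.236.
Try y = 0.334 m: A R^(2/3) = 0.1124 — low.
Try y = 0.571 m: A R^(2/3) = 0.3259 — high.
Try y = 0.484 m: A R^(2/3) = 0.2363 — matches.

y_n = 0.484 m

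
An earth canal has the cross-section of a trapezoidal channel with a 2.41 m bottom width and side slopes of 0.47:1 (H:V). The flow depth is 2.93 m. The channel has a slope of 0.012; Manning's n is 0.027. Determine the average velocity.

V = 4.71 m/s

With bottom width b = 2.41 m and side slope z = 0.47: A = (b + zy)y = (2.41 + 0.47×2.93)×2.93 = 11.1 m²; P = b + 2y√(1+z²) = 2.41 + 2×2.93×1.105 = 8.885 m.
Hydraulic radius R = A/P = 11.1/8.885 = 1.249 m.
From Manning's equation, V = (1/n) R^(2/3) S^(1/2) = (1/0.027) × 1.249^(2/3) × 0.012^(1/2) = 4.71 m/s.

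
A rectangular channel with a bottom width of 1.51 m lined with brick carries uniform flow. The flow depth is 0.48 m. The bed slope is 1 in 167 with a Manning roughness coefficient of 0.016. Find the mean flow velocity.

Flow area A = b·y = 1.51 × 0.48 = 0.7248 m². Wetted perimeter P = b + 2y = 1.51 + 2×0.48 = 2.47 m.
Hydraulic radius R = A/P = 0.7248/2.47 = 0.2934 m.
From Manning's equation, V = (1/n) R^(2/3) S^(1/2) = (1/0.016) × 0.2934^(2/3) × 0.005988^(1/2) = 2.14 m/s.

V = 2.14 m/s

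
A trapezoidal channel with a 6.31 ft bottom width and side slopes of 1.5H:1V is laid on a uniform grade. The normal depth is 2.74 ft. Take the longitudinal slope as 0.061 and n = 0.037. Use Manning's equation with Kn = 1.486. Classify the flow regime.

With bottom width b = 6.31 ft and side slope z = 1.5: A = (b + zy)y = (6.31 + 1.5×2.74)×2.74 = 28.55 ft²; P = b + 2y√(1+z²) = 6.31 + 2×2.74×1.803 = 16.19 ft.
Hydraulic radius R = A/P = 28.55/16.19 = 1.764 ft.
V = (1.486/n) R^(2/3) √S = (1.486/0.037) × 1.764^(2/3) × √0.061 = 14.48 ft/s. Hydraulic depth D_h = A/T = 28.55/14.53 = 1.965 ft.
Froude number Fr = V/√(g·D_h) = 14.48/√(32.2×1.965) = 1.82, which is greater than 1, so the flow is supercritical.

supercritical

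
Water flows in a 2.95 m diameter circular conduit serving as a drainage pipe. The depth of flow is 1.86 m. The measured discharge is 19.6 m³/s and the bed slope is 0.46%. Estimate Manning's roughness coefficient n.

For a circular section of diameter D = 2.95 m at depth y = 1.86 m, the central angle is θ = 2 arccos(1 − 2y/D) = 3.67 rad. Then A = (D²/8)(θ − sin θ) = 4.54 m² and P = Dθ/2 = 5.413 m.
Hydraulic radius R = A/P = 4.54/5.413 = 0.8388 m.
Rearranging Manning's equation: n = (1/Q) A R^(2/3) S^(1/2) = (1/19.6) × 4.54 × 0.8388^(2/3) × √0.0046 = 0.014.

n = 0.014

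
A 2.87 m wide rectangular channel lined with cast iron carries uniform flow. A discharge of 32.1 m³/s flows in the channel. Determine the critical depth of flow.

y_c = 2.34 m

For a rectangular channel, critical depth y_c = (q²/g)^(1/3) where q = Q/b = 32.1/2.87 = 11.18 m²/s.
So y_c = (11.18²/9.81)^(1/3) = 2.34 m.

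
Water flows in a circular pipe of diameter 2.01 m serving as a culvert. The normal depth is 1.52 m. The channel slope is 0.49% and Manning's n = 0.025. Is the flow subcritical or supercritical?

subcritical

For a circular section of diameter D = 2.01 m at depth y = 1.52 m, the central angle is θ = 2 arccos(1 − 2y/D) = 4.218 rad. Then A = (D²/8)(θ − sin θ) = 2.574 m² and P = Dθ/2 = 4.239 m.
Hydraulic radius R = A/P = 2.574/4.239 = 0.6074 m.
V = (1/n) R^(2/3) √S = (1/0.025) × 0.6074^(2/3) × √0.0049 = 2.008 m/s. Hydraulic depth D_h = A/T = 2.574/1.726 = 1.492 m.
Froude number Fr = V/√(g·D_h) = 2.008/√(9.81×1.492) = 0.525, which is less than 1, so the flow is subcritical.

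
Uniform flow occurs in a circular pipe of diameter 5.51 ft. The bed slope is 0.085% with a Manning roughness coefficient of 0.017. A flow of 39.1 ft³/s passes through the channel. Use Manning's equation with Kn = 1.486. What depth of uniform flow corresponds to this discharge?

y_n = 2.82 ft

Manning's equation rearranged: A R^(2/3) = nQ / (1.486·√S) = 0.017 × 39.1 / (1.486 × √0.00085) = 15.34.
Trying y = 3.08 ft: A R^(2/3) = 17.75 — high.
Trying y = 2.1 ft: A R^(2/3) = 9.101 — low.
Trying y = 2.82 ft: A R^(2/3) = 15.35 — matches.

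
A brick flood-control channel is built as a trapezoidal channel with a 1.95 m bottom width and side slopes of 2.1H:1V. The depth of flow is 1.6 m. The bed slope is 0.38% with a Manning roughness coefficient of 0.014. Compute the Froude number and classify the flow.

supercritical

With bottom width b = 1.95 m and side slope z = 2.1: A = (b + zy)y = (1.95 + 2.1×1.6)×1.6 = 8.496 m²; P = b + 2y√(1+z²) = 1.95 + 2×1.6×2.326 = 9.393 m.
Hydraulic radius R = A/P = 8.496/9.393 = 0.9045 m.
V = (1/n) R^(2/3) √S = (1/0.014) × 0.9045^(2/3) × √0.0038 = 4.118 m/s. Hydraulic depth D_h = A/T = 8.496/8.67 = 0.9799 m.
Froude number Fr = V/√(g·D_h) = 4.118/√(9.81×0.9799) = 1.33, which is greater than 1, so the flow is supercritical.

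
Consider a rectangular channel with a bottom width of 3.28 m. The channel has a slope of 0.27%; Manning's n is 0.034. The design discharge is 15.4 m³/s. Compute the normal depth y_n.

Manning's equation rearranged: A R^(2/3) = nQ / (1·√S) = 0.034 × 15.4 / (√0.0027) = 10.08.
Trying y = 2.23 m: A R^(2/3) = 7.044 — low.
Trying y = 3.22 m: A R^(2/3) = 11.16 — high.
Trying y = 2.96 m: A R^(2/3) = 10.06 — ≈ 10.08.

y_n = 2.96 m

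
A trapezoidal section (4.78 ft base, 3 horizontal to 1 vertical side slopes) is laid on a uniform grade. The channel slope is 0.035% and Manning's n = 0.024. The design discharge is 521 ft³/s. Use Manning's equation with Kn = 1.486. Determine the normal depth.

y_n = 7.13 ft

Manning's equation rearranged: A R^(2/3) = nQ / (1.486·√S) = 0.024 × 521 / (1.486 × √0.00035) = 449.8.
At y = 5.7 ft: A R^(2/3) = 262.6 — short.
At y = 7.13 ft: A R^(2/3) = 449.7 — matches.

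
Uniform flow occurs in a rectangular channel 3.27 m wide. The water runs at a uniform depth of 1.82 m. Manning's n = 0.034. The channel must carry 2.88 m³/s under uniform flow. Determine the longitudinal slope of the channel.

S = 0.00033

Flow area A = b·y = 3.27 × 1.82 = 5.951 m². Wetted perimeter P = b + 2y = 3.27 + 2×1.82 = 6.91 m.
Hydraulic radius R = A/P = 5.951/6.91 = 0.8613 m.
From Manning's equation, S = [nQ / (1 A R^(2/3))]² = [0.034 × 2.88 / (1 × 5.951 × 0.8613^(2/3))]² = 0.00033.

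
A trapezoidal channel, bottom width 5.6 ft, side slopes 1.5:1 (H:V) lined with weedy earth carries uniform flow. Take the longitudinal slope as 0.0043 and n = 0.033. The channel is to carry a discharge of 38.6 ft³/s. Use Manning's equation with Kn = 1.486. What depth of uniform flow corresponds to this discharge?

y_n = 1.55 ft

Manning's equation rearranged: A R^(2/3) = nQ / (1.486·√S) = 0.033 × 38.6 / (1.486 × √0.0043) = 13.07.
At y = 1.93 ft: A R^(2/3) = 19.58 — over.
At y = 1.11 ft: A R^(2/3) = 7.178 — short.
At y = 1.55 ft: A R^(2/3) = 13.07 — ≈ 13.07.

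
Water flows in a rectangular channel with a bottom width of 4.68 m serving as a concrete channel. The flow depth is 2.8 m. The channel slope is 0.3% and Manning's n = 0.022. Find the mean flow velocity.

V = 2.93 m/s

Flow area A = b·y = 4.68 × 2.8 = 13.1 m². Wetted perimeter P = b + 2y = 4.68 + 2×2.8 = 10.28 m.
Hydraulic radius R = A/P = 13.1/10.28 = 1.275 m.
From Manning's equation, V = (1/n) R^(2/3) S^(1/2) = (1/0.022) × 1.275^(2/3) × 0.003^(1/2) = 2.93 m/s.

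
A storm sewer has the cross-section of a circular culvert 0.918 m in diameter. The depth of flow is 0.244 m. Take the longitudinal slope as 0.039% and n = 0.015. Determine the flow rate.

For a circular section of diameter D = 0.918 m at depth y = 0.244 m, the central angle is θ = 2 arccos(1 − 2y/D) = 2.167 rad. Then A = (D²/8)(θ − sin θ) = 0.141 m² and P = Dθ/2 = 0.9945 m.
Hydraulic radius R = A/P = 0.141/0.9945 = 0.1418 m.
Manning's equation: Q = (1/n) A R^(2/3) S^(1/2) = (1/0.015) × 0.141 × 0.1418^(2/3) × 0.00039^(1/2) = 0.0505 m³/s.

Q = 0.0505 m³/s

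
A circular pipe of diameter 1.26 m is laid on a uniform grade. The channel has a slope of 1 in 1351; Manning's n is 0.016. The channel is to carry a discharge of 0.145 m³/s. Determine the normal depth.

Manning's equation rearranged: A R^(2/3) = nQ / (1·√S) = 0.016 × 0.145 / (√0.0007402) = 0.08527.
Trying y = 0.376 m: A R^(2/3) = 0.1119 — too large.
Trying y = 0.327 m: A R^(2/3) = 0.08514 — matches.

y_n = 0.327 m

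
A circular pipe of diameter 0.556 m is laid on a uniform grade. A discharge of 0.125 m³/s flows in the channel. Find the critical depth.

At critical depth, Q² T / (g A³) = 1, i.e. A³/T = Q²/g = 0.125²/9.81 = 0.001593.
Try y = 0.161 m: A³/T = 0.0003933 — too small.
Try y = 0.231 m: A³/T = 0.001584 — matches.

y_c = 0.231 m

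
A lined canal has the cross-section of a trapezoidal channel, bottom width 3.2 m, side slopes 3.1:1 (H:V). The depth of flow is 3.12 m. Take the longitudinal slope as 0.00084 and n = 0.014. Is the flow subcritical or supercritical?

subcritical

With bottom width b = 3.2 m and side slope z = 3.1: A = (b + zy)y = (3.2 + 3.1×3.12)×3.12 = 40.16 m²; P = b + 2y√(1+z²) = 3.2 + 2×3.12×3.257 = 23.53 m.
Hydraulic radius R = A/P = 40.16/23.53 = 1.707 m.
V = (1/n) R^(2/3) √S = (1/0.014) × 1.707^(2/3) × √0.00084 = 2.957 m/s. Hydraulic depth D_h = A/T = 40.16/22.54 = 1.781 m.
Froude number Fr = V/√(g·D_h) = 2.957/√(9.81×1.781) = 0.707, which is less than 1, so the flow is subcritical.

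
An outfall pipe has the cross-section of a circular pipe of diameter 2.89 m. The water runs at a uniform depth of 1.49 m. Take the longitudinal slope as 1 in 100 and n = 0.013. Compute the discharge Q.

For a circular section of diameter D = 2.89 m at depth y = 1.49 m, the central angle is θ = 2 arccos(1 − 2y/D) = 3.204 rad. Then A = (D²/8)(θ − sin θ) = 3.41 m² and P = Dθ/2 = 4.63 m.
Hydraulic radius R = A/P = 3.41/4.63 = 0.7365 m.
Manning's equation: Q = (1/n) A R^(2/3) S^(1/2) = (1/0.013) × 3.41 × 0.7365^(2/3) × 0.01^(1/2) = 21.4 m³/s.

Q = 21.4 m³/s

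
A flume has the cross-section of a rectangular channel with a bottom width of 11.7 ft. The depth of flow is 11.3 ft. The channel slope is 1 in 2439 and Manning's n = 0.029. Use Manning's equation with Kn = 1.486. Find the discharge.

Q = 337 ft³/s

Flow area A = b·y = 11.7 × 11.3 = 132.2 ft². Wetted perimeter P = b + 2y = 11.7 + 2×11.3 = 34.3 ft.
Hydraulic radius R = A/P = 132.2/34.3 = 3.855 ft.
Manning's equation: Q = (1.486/n) A R^(2/3) S^(1/2) = (1.486/0.029) × 132.2 × 3.855^(2/3) × 0.00041^(1/2) = 337 ft³/s.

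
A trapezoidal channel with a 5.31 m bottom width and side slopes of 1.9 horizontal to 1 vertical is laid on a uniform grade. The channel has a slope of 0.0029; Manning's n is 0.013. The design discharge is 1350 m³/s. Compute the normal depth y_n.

y_n = 7.15 m

Manning's equation rearranged: A R^(2/3) = nQ / (1·√S) = 0.013 × 1350 / (√0.0029) = 325.9.
At y = 8.33 m: A R^(2/3) = 464.6 — too large.
At y = 7.15 m: A R^(2/3) = 326.2 — matches.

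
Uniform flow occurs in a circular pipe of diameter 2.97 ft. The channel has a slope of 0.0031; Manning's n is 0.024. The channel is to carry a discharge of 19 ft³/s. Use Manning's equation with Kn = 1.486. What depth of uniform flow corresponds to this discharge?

Manning's equation rearranged: A R^(2/3) = nQ / (1.486·√S) = 0.024 × 19 / (1.486 × √0.0031) = 5.511.
At y = 1.75 ft: A R^(2/3) = 3.711 — too small.
At y = 2.64 ft: A R^(2/3) = 6.02 — too large.
At y = 2.36 ft: A R^(2/3) = 5.516 — matches.

y_n = 2.36 ft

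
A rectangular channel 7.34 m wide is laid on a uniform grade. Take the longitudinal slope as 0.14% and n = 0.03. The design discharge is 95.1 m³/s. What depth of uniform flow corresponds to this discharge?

Manning's equation rearranged: A R^(2/3) = nQ / (1·√S) = 0.03 × 95.1 / (√0.0014) = 76.25.
At y = 6.65 m: A R^(2/3) = 86.64 — too large.
At y = 4.15 m: A R^(2/3) = 47.51 — too small.
At y = 6 m: A R^(2/3) = 76.23 — ≈ 76.25.

y_n = 6 m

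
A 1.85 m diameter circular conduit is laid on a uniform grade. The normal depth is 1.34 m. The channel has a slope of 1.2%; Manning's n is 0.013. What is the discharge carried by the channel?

Q = 11.8 m³/s

For a circular section of diameter D = 1.85 m at depth y = 1.34 m, the central angle is θ = 2 arccos(1 − 2y/D) = 4.072 rad. Then A = (D²/8)(θ − sin θ) = 2.085 m² and P = Dθ/2 = 3.767 m.
Hydraulic radius R = A/P = 2.085/3.767 = 0.5536 m.
Manning's equation: Q = (1/n) A R^(2/3) S^(1/2) = (1/0.013) × 2.085 × 0.5536^(2/3) × 0.012^(1/2) = 11.8 m³/s.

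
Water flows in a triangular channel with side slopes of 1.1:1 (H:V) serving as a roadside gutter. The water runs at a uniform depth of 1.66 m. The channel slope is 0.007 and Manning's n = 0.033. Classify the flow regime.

subcritical

For a triangular section with side slope z = 1.1: A = zy² = 1.1×1.66² = 3.031 m²; P = 2y√(1+z²) = 2×1.66×1.487 = 4.936 m.
Hydraulic radius R = A/P = 3.031/4.936 = 0.6142 m.
V = (1/n) R^(2/3) √S = (1/0.033) × 0.6142^(2/3) × √0.007 = 1.832 m/s. Hydraulic depth D_h = A/T = 3.031/3.652 = 0.83 m.
Froude number Fr = V/√(g·D_h) = 1.832/√(9.81×0.83) = 0.642, which is less than 1, so the flow is subcritical.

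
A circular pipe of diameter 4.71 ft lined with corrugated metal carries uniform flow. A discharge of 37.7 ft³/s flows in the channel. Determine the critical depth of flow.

y_c = 1.74 ft

At critical depth, Q² T / (g A³) = 1, i.e. A³/T = Q²/g = 37.7²/32.2 = 44.14.
Try y = 1.24 ft: A³/T = 11.85 — low.
Try y = 1.99 ft: A³/T = 73.7 — high.
Try y = 1.74 ft: A³/T = 44 — close enough.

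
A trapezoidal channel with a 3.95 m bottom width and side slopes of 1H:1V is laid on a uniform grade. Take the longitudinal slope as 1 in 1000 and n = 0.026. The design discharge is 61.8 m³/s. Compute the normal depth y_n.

Manning's equation rearranged: A R^(2/3) = nQ / (1·√S) = 0.026 × 61.8 / (√0.001) = 50.81.
Try y = 4.75 m: A R^(2/3) = 73.6 — too large.
Try y = 3.32 m: A R^(2/3) = 35.84 — too small.
Try y = 3.96 m: A R^(2/3) = 50.84 — matches.

y_n = 3.96 m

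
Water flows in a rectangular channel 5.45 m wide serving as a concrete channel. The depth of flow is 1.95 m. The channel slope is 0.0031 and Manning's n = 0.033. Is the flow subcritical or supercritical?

Flow area A = b·y = 5.45 × 1.95 = 10.63 m². Wetted perimeter P = b + 2y = 5.45 + 2×1.95 = 9.35 m.
Hydraulic radius R = A/P = 10.63/9.35 = 1.137 m.
V = (1/n) R^(2/3) √S = (1/0.033) × 1.137^(2/3) × √0.0031 = 1.838 m/s. Hydraulic depth D_h = A/T = 10.63/5.45 = 1.95 m.
Froude number Fr = V/√(g·D_h) = 1.838/√(9.81×1.95) = 0.42, which is less than 1, so the flow is subcritical.

subcritical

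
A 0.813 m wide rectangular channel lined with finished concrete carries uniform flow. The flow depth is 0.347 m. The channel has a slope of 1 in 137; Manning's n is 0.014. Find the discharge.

Q = 0.563 m³/s

Flow area A = b·y = 0.813 × 0.347 = 0.2821 m². Wetted perimeter P = b + 2y = 0.813 + 2×0.347 = 1.507 m.
Hydraulic radius R = A/P = 0.2821/1.507 = 0.1872 m.
Manning's equation: Q = (1/n) A R^(2/3) S^(1/2) = (1/0.014) × 0.2821 × 0.1872^(2/3) × 0.007299^(1/2) = 0.563 m³/s.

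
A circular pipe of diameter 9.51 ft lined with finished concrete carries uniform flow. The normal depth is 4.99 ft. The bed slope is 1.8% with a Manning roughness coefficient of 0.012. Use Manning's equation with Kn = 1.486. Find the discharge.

For a circular section of diameter D = 9.51 ft at depth y = 4.99 ft, the central angle is θ = 2 arccos(1 − 2y/D) = 3.24 rad. Then A = (D²/8)(θ − sin θ) = 37.75 ft² and P = Dθ/2 = 15.41 ft.
Hydraulic radius R = A/P = 37.75/15.41 = 2.45 ft.
Manning's equation: Q = (1.486/n) A R^(2/3) S^(1/2) = (1.486/0.012) × 37.75 × 2.45^(2/3) × 0.018^(1/2) = 1140 ft³/s.

Q = 1140 ft³/s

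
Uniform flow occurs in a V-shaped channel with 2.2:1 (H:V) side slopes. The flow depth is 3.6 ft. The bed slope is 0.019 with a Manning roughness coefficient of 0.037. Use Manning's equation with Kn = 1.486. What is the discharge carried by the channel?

Q = 219 ft³/s

For a triangular section with side slope z = 2.2: A = zy² = 2.2×3.6² = 28.51 ft²; P = 2y√(1+z²) = 2×3.6×2.417 = 17.4 ft.
Hydraulic radius R = A/P = 28.51/17.4 = 1.639 ft.
Manning's equation: Q = (1.486/n) A R^(2/3) S^(1/2) = (1.486/0.037) × 28.51 × 1.639^(2/3) × 0.019^(1/2) = 219 ft³/s.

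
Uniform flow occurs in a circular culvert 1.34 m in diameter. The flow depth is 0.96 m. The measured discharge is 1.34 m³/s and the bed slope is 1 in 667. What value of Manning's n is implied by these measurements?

n = 0.017

For a circular section of diameter D = 1.34 m at depth y = 0.96 m, the central angle is θ = 2 arccos(1 − 2y/D) = 4.037 rad. Then A = (D²/8)(θ − sin θ) = 1.081 m² and P = Dθ/2 = 2.705 m.
Hydraulic radius R = A/P = 1.081/2.705 = 0.3998 m.
Rearranging Manning's equation: n = (1/Q) A R^(2/3) S^(1/2) = (1/1.34) × 1.081 × 0.3998^(2/3) × √0.001499 = 0.017.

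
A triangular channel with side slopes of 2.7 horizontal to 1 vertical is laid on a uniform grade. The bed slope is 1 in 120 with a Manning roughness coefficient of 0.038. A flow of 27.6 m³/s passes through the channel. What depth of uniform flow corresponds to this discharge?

Manning's equation rearranged: A R^(2/3) = nQ / (1·√S) = 0.038 × 27.6 / (√0.008333) = 11.49.
Trying y = 1.65 m: A R^(2/3) = 6.195 — short.
Trying y = 2.38 m: A R^(2/3) = 16.45 — over.
Trying y = 2.08 m: A R^(2/3) = 11.49 — ≈ 11.49.

y_n = 2.08 m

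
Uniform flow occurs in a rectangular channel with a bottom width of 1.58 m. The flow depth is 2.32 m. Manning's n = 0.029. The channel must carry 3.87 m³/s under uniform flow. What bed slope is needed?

Flow area A = b·y = 1.58 × 2.32 = 3.666 m². Wetted perimeter P = b + 2y = 1.58 + 2×2.32 = 6.22 m.
Hydraulic radius R = A/P = 3.666/6.22 = 0.5893 m.
From Manning's equation, S = [nQ / (1 A R^(2/3))]² = [0.029 × 3.87 / (1 × 3.666 × 0.5893^(2/3))]² = 0.0019.

S = 0.0019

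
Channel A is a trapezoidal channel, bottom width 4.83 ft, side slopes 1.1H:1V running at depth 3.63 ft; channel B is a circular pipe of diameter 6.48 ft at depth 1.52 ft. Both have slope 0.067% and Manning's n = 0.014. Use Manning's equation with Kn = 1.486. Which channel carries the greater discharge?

channel A

Channel A: With bottom width b = 4.83 ft and side slope z = 1.1: A = (b + zy)y = (4.83 + 1.1×3.63)×3.63 = 32.03 ft²; P = b + 2y√(1+z²) = 4.83 + 2×3.63×1.487 = 15.62 ft. Hydraulic radius R = A/P = 32.03/15.62 = 2.05 ft. Q_A = (1.486/0.014)·32.03·2.05^(2/3)·√0.00067 = 142 ft³/s.
Channel B: For a circular section of diameter D = 6.48 ft at depth y = 1.52 ft, the central angle is θ = 2 arccos(1 − 2y/D) = 2.022 rad. Then A = (D²/8)(θ − sin θ) = 5.892 ft² and P = Dθ/2 = 6.552 ft. Hydraulic radius R = A/P = 5.892/6.552 = 0.8992 ft. Q_B = (1.486/0.014)·5.892·0.8992^(2/3)·√0.00067 = 15.08 ft³/s.
Q_A = 142 ft³/s vs Q_B = 15.08 ft³/s, so channel A carries more.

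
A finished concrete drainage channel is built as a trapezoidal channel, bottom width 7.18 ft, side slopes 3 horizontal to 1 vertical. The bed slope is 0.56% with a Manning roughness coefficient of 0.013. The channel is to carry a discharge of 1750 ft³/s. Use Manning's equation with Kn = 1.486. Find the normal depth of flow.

Manning's equation rearranged: A R^(2/3) = nQ / (1.486·√S) = 0.013 × 1750 / (1.486 × √0.0056) = 204.6.
At y = 3.43 ft: A R^(2/3) = 97.49 — too small.
At y = 5.64 ft: A R^(2/3) = 293.4 — too large.
At y = 4.81 ft: A R^(2/3) = 204.7 — ≈ 204.6.

y_n = 4.81 ft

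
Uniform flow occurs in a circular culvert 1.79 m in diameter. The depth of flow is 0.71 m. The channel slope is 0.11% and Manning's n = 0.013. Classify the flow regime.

For a circular section of diameter D = 1.79 m at depth y = 0.71 m, the central angle is θ = 2 arccos(1 − 2y/D) = 2.725 rad. Then A = (D²/8)(θ − sin θ) = 0.9295 m² and P = Dθ/2 = 2.439 m.
Hydraulic radius R = A/P = 0.9295/2.439 = 0.3811 m.
V = (1/n) R^(2/3) √S = (1/0.013) × 0.3811^(2/3) × √0.0011 = 1.341 m/s. Hydraulic depth D_h = A/T = 0.9295/1.751 = 0.5307 m.
Froude number Fr = V/√(g·D_h) = 1.341/√(9.81×0.5307) = 0.588, which is less than 1, so the flow is subcritical.

subcritical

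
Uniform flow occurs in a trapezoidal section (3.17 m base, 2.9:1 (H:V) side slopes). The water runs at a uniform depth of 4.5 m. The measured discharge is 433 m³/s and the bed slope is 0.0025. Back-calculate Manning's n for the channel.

With bottom width b = 3.17 m and side slope z = 2.9: A = (b + zy)y = (3.17 + 2.9×4.5)×4.5 = 72.99 m²; P = b + 2y√(1+z²) = 3.17 + 2×4.5×3.068 = 30.78 m.
Hydraulic radius R = A/P = 72.99/30.78 = 2.371 m.
Rearranging Manning's equation: n = (1/Q) A R^(2/3) S^(1/2) = (1/433) × 72.99 × 2.371^(2/3) × √0.0025 = 0.015.

n = 0.015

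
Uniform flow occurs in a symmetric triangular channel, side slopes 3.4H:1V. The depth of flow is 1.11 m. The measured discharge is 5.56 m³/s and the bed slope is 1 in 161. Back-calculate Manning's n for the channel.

n = 0.039

For a triangular section with side slope z = 3.4: A = zy² = 3.4×1.11² = 4.189 m²; P = 2y√(1+z²) = 2×1.11×3.544 = 7.868 m.
Hydraulic radius R = A/P = 4.189/7.868 = 0.5324 m.
Rearranging Manning's equation: n = (1/Q) A R^(2/3) S^(1/2) = (1/5.56) × 4.189 × 0.5324^(2/3) × √0.006211 = 0.039.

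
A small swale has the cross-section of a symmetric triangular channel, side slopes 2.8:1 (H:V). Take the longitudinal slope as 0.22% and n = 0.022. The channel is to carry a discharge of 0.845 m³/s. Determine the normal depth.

Manning's equation rearranged: A R^(2/3) = nQ / (1·√S) = 0.022 × 0.845 / (√0.0022) = 0.3963.
Trying y = 0.65 m: A R^(2/3) = 0.5373 — over.
Trying y = 0.433 m: A R^(2/3) = 0.1819 — short.
Trying y = 0.58 m: A R^(2/3) = 0.3965 — close enough.

y_n = 0.58 m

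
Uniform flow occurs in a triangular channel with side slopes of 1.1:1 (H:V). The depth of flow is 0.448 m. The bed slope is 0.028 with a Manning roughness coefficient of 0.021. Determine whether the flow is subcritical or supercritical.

supercritical

For a triangular section with side slope z = 1.1: A = zy² = 1.1×0.448² = 0.2208 m²; P = 2y√(1+z²) = 2×0.448×1.487 = 1.332 m.
Hydraulic radius R = A/P = 0.2208/1.332 = 0.1657 m.
V = (1/n) R^(2/3) √S = (1/0.021) × 0.1657^(2/3) × √0.028 = 2.404 m/s. Hydraulic depth D_h = A/T = 0.2208/0.9856 = 0.224 m.
Froude number Fr = V/√(g·D_h) = 2.404/√(9.81×0.224) = 1.62, which is greater than 1, so the flow is supercritical.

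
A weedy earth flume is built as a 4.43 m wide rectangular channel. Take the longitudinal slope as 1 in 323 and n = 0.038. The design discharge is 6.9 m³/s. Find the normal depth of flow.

y_n = 1.24 m

Manning's equation rearranged: A R^(2/3) = nQ / (1·√S) = 0.038 × 6.9 / (√0.003096) = 4.712.
At y = 1.08 m: A R^(2/3) = 3.865 — short.
At y = 1.4 m: A R^(2/3) = 5.599 — over.
At y = 1.24 m: A R^(2/3) = 4.714 — close enough.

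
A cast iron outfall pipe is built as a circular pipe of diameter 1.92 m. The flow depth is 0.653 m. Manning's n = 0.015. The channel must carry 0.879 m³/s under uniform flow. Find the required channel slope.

S = 0.00089

For a circular section of diameter D = 1.92 m at depth y = 0.653 m, the central angle is θ = 2 arccos(1 − 2y/D) = 2.491 rad. Then A = (D²/8)(θ − sin θ) = 0.8684 m² and P = Dθ/2 = 2.391 m.
Hydraulic radius R = A/P = 0.8684/2.391 = 0.3632 m.
From Manning's equation, S = [nQ / (1 A R^(2/3))]² = [0.015 × 0.879 / (1 × 0.8684 × 0.3632^(2/3))]² = 0.00089.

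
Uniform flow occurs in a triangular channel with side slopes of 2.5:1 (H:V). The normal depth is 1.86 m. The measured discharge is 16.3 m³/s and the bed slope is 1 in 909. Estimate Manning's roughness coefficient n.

n = 0.016

For a triangular section with side slope z = 2.5: A = zy² = 2.5×1.86² = 8.649 m²; P = 2y√(1+z²) = 2×1.86×2.693 = 10.02 m.
Hydraulic radius R = A/P = 8.649/10.02 = 0.8635 m.
Rearranging Manning's equation: n = (1/Q) A R^(2/3) S^(1/2) = (1/16.3) × 8.649 × 0.8635^(2/3) × √0.0011 = 0.016.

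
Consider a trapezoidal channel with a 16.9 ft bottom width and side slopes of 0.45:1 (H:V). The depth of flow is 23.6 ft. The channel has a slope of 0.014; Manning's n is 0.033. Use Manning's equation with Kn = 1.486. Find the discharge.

With bottom width b = 16.9 ft and side slope z = 0.45: A = (b + zy)y = (16.9 + 0.45×23.6)×23.6 = 649.5 ft²; P = b + 2y√(1+z²) = 16.9 + 2×23.6×1.097 = 68.66 ft.
Hydraulic radius R = A/P = 649.5/68.66 = 9.459 ft.
Manning's equation: Q = (1.486/n) A R^(2/3) S^(1/2) = (1.486/0.033) × 649.5 × 9.459^(2/3) × 0.014^(1/2) = 15500 ft³/s.

Q = 15500 ft³/s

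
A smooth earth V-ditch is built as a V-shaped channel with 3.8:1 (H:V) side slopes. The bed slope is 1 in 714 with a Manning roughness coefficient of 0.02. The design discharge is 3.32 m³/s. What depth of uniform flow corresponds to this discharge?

y_n = 0.901 m

Manning's equation rearranged: A R^(2/3) = nQ / (1·√S) = 0.02 × 3.32 / (√0.001401) = 1.774.
Trying y = 1.07 m: A R^(2/3) = 2.804 — too large.
Trying y = 0.656 m: A R^(2/3) = 0.7606 — too small.
Trying y = 0.901 m: A R^(2/3) = 1.773 — matches.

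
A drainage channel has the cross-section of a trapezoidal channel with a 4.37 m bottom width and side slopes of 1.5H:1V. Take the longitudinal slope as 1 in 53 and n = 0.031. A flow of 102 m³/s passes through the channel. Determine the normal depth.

y_n = 2.32 m

Manning's equation rearranged: A R^(2/3) = nQ / (1·√S) = 0.031 × 102 / (√0.01887) = 23.02.
Try y = 2.73 m: A R^(2/3) = 31.95 — high.
Try y = 1.73 m: A R^(2/3) = 13.12 — low.
Try y = 2.32 m: A R^(2/3) = 23.12 — matches.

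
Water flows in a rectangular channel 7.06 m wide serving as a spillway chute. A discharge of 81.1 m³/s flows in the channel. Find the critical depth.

y_c = 2.38 m

For a rectangular channel, critical depth y_c = (q²/g)^(1/3) where q = Q/b = 81.1/7.06 = 11.49 m²/s.
So y_c = (11.49²/9.81)^(1/3) = 2.38 m.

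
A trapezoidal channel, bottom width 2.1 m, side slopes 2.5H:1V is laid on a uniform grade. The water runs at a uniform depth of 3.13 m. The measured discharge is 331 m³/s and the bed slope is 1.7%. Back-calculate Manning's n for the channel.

n = 0.017

With bottom width b = 2.1 m and side slope z = 2.5: A = (b + zy)y = (2.1 + 2.5×3.13)×3.13 = 31.07 m²; P = b + 2y√(1+z²) = 2.1 + 2×3.13×2.693 = 18.96 m.
Hydraulic radius R = A/P = 31.07/18.96 = 1.639 m.
Rearranging Manning's equation: n = (1/Q) A R^(2/3) S^(1/2) = (1/331) × 31.07 × 1.639^(2/3) × √0.017 = 0.017.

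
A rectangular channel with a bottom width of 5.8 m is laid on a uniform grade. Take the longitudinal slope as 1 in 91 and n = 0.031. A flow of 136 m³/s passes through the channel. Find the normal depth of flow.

y_n = 4.7 m

Manning's equation rearranged: A R^(2/3) = nQ / (1·√S) = 0.031 × 136 / (√0.01099) = 40.22.
Trying y = 3.29 m: A R^(2/3) = 25.46 — short.
Trying y = 5.92 m: A R^(2/3) = 53.53 — over.
Trying y = 4.7 m: A R^(2/3) = 40.24 — matches.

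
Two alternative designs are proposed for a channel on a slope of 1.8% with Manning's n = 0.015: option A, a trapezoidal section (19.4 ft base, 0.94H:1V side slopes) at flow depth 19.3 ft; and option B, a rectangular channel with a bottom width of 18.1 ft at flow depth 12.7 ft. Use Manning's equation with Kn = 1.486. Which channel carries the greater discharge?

channel A

Channel A: With bottom width b = 19.4 ft and side slope z = 0.94: A = (b + zy)y = (19.4 + 0.94×19.3)×19.3 = 724.6 ft²; P = b + 2y√(1+z²) = 19.4 + 2×19.3×1.372 = 72.38 ft. Hydraulic radius R = A/P = 724.6/72.38 = 10.01 ft. Q_A = (1.486/0.015)·724.6·10.01^(2/3)·√0.018 = 44730 ft³/s.
Channel B: Flow area A = b·y = 18.1 × 12.7 = 229.9 ft². Wetted perimeter P = b + 2y = 18.1 + 2×12.7 = 43.5 ft. Hydraulic radius R = A/P = 229.9/43.5 = 5.284 ft. Q_B = (1.486/0.015)·229.9·5.284^(2/3)·√0.018 = 9269 ft³/s.
Q_A = 44730 ft³/s vs Q_B = 9269 ft³/s, so channel A carries more.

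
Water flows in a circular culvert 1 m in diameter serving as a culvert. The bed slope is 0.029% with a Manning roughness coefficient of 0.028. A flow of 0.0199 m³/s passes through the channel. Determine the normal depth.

y_n = 0.219 m

Manning's equation rearranged: A R^(2/3) = nQ / (1·√S) = 0.028 × 0.0199 / (√0.00029) = 0.03272.
At y = 0.152 m: A R^(2/3) = 0.01557 — short.
At y = 0.242 m: A R^(2/3) = 0.04002 — over.
At y = 0.219 m: A R^(2/3) = 0.03278 — close enough.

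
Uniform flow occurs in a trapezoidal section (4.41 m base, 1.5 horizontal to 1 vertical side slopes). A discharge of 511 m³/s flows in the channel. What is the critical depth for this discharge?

At critical depth, Q² T / (g A³) = 1, i.e. A³/T = Q²/g = 511²/9.81 = 26620.
Trying y = 7.04 m: A³/T = 45850 — high.
Trying y = 4.82 m: A³/T = 9359 — low.
Trying y = 6.2 m: A³/T = 26690 — matches.

y_c = 6.2 m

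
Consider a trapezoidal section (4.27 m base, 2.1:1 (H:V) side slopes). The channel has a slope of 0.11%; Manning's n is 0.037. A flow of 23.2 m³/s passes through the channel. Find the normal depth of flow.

y_n = 2.29 m

Manning's equation rearranged: A R^(2/3) = nQ / (1·√S) = 0.037 × 23.2 / (√0.0011) = 25.88.
Trying y = 1.77 m: A R^(2/3) = 15.34 — low.
Trying y = 2.61 m: A R^(2/3) = 34.1 — high.
Trying y = 2.29 m: A R^(2/3) = 25.94 — matches.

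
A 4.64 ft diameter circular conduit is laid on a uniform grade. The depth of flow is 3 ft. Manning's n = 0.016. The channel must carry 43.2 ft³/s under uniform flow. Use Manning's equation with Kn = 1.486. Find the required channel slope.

For a circular section of diameter D = 4.64 ft at depth y = 3 ft, the central angle is θ = 2 arccos(1 − 2y/D) = 3.737 rad. Then A = (D²/8)(θ − sin θ) = 11.56 ft² and P = Dθ/2 = 8.669 ft.
Hydraulic radius R = A/P = 11.56/8.669 = 1.334 ft.
From Manning's equation, S = [nQ / (1.486 A R^(2/3))]² = [0.016 × 43.2 / (1.486 × 11.56 × 1.334^(2/3))]² = 0.0011.

S = 0.0011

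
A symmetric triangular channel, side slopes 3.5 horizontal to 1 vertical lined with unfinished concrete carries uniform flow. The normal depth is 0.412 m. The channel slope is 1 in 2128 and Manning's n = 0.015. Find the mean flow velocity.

For a triangular section with side slope z = 3.5: A = zy² = 3.5×0.412² = 0.5941 m²; P = 2y√(1+z²) = 2×0.412×3.64 = 2.999 m.
Hydraulic radius R = A/P = 0.5941/2.999 = 0.1981 m.
From Manning's equation, V = (1/n) R^(2/3) S^(1/2) = (1/0.015) × 0.1981^(2/3) × 0.0004699^(1/2) = 0.491 m/s.

V = 0.491 m/s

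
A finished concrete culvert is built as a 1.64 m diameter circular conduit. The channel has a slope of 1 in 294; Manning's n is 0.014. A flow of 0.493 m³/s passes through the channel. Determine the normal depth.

y_n = 0.353 m

Manning's equation rearranged: A R^(2/3) = nQ / (1·√S) = 0.014 × 0.493 / (√0.003401) = 0.1183.
At y = 0.419 m: A R^(2/3) = 0.1667 — high.
At y = 0.277 m: A R^(2/3) = 0.07235 — low.
At y = 0.353 m: A R^(2/3) = 0.1184 — matches.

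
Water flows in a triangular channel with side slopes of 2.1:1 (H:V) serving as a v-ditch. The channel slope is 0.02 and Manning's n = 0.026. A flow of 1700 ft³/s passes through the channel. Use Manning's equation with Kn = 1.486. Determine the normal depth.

Manning's equation rearranged: A R^(2/3) = nQ / (1.486·√S) = 0.026 × 1700 / (1.486 × √0.02) = 210.3.
Try y = 8.44 ft: A R^(2/3) = 364.9 — over.
Try y = 5.98 ft: A R^(2/3) = 145.6 — short.
Try y = 6.86 ft: A R^(2/3) = 210 — matches.

y_n = 6.86 ft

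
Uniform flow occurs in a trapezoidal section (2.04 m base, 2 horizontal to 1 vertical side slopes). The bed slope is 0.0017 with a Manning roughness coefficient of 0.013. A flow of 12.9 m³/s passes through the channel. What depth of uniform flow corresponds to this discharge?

y_n = 1.17 m

Manning's equation rearranged: A R^(2/3) = nQ / (1·√S) = 0.013 × 12.9 / (√0.0017) = 4.067.
At y = 0.957 m: A R^(2/3) = 2.688 — too small.
At y = 1.44 m: A R^(2/3) = 6.285 — too large.
At y = 1.17 m: A R^(2/3) = 4.058 — matches.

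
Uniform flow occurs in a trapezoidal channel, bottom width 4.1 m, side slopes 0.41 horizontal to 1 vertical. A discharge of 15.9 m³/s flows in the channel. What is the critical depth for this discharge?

At critical depth, Q² T / (g A³) = 1, i.e. A³/T = Q²/g = 15.9²/9.81 = 25.77.
Trying y = 1.31 m: A³/T = 43.32 — high.
Trying y = 0.809 m: A³/T = 9.675 — low.
Trying y = 1.11 m: A³/T = 25.8 — ≈ 25.77.

y_c = 1.11 m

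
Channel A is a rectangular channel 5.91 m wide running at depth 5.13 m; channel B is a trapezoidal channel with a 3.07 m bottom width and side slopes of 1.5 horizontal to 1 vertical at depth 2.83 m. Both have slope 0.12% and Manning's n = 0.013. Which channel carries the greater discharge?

channel A

Channel A: Flow area A = b·y = 5.91 × 5.13 = 30.32 m². Wetted perimeter P = b + 2y = 5.91 + 2×5.13 = 16.17 m. Hydraulic radius R = A/P = 30.32/16.17 = 1.875 m. Q_A = (1/0.013)·30.32·1.875^(2/3)·√0.0012 = 122.8 m³/s.
Channel B: With bottom width b = 3.07 m and side slope z = 1.5: A = (b + zy)y = (3.07 + 1.5×2.83)×2.83 = 20.7 m²; P = b + 2y√(1+z²) = 3.07 + 2×2.83×1.803 = 13.27 m. Hydraulic radius R = A/P = 20.7/13.27 = 1.56 m. Q_B = (1/0.013)·20.7·1.56^(2/3)·√0.0012 = 74.19 m³/s.
Q_A = 122.8 m³/s vs Q_B = 74.19 m³/s, so channel A carries more.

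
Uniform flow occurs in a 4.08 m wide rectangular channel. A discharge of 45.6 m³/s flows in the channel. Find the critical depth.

For a rectangular channel, critical depth y_c = (q²/g)^(1/3) where q = Q/b = 45.6/4.08 = 11.18 m²/s.
So y_c = (11.18²/9.81)^(1/3) = 2.34 m.

y_c = 2.34 m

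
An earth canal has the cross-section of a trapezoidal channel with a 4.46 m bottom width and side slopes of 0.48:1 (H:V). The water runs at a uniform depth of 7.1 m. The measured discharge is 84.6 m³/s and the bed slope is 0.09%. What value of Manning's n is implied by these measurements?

n = 0.039

With bottom width b = 4.46 m and side slope z = 0.48: A = (b + zy)y = (4.46 + 0.48×7.1)×7.1 = 55.86 m²; P = b + 2y√(1+z²) = 4.46 + 2×7.1×1.109 = 20.21 m.
Hydraulic radius R = A/P = 55.86/20.21 = 2.764 m.
Rearranging Manning's equation: n = (1/Q) A R^(2/3) S^(1/2) = (1/84.6) × 55.86 × 2.764^(2/3) × √0.0009 = 0.039.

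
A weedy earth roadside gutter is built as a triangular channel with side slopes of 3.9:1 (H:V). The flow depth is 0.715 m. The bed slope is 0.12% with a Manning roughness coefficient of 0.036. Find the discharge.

Q = 0.946 m³/s

For a triangular section with side slope z = 3.9: A = zy² = 3.9×0.715² = 1.994 m²; P = 2y√(1+z²) = 2×0.715×4.026 = 5.757 m.
Hydraulic radius R = A/P = 1.994/5.757 = 0.3463 m.
Manning's equation: Q = (1/n) A R^(2/3) S^(1/2) = (1/0.036) × 1.994 × 0.3463^(2/3) × 0.0012^(1/2) = 0.946 m³/s.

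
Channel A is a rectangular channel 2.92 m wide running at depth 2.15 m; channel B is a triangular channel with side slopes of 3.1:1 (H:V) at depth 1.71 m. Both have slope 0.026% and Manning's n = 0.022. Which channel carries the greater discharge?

channel B

Channel A: Flow area A = b·y = 2.92 × 2.15 = 6.278 m². Wetted perimeter P = b + 2y = 2.92 + 2×2.15 = 7.22 m. Hydraulic radius R = A/P = 6.278/7.22 = 0.8695 m. Q_A = (1/0.022)·6.278·0.8695^(2/3)·√0.00026 = 4.192 m³/s.
Channel B: For a triangular section with side slope z = 3.1: A = zy² = 3.1×1.71² = 9.065 m²; P = 2y√(1+z²) = 2×1.71×3.257 = 11.14 m. Hydraulic radius R = A/P = 9.065/11.14 = 0.8137 m. Q_B = (1/0.022)·9.065·0.8137^(2/3)·√0.00026 = 5.791 m³/s.
Q_A = 4.192 m³/s vs Q_B = 5.791 m³/s, so channel B carries more.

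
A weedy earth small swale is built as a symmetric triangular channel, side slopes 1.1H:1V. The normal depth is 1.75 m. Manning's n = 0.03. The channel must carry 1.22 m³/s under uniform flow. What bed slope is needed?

For a triangular section with side slope z = 1.1: A = zy² = 1.1×1.75² = 3.369 m²; P = 2y√(1+z²) = 2×1.75×1.487 = 5.203 m.
Hydraulic radius R = A/P = 3.369/5.203 = 0.6474 m.
From Manning's equation, S = [nQ / (1 A R^(2/3))]² = [0.03 × 1.22 / (1 × 3.369 × 0.6474^(2/3))]² = 0.000211.

S = 0.000211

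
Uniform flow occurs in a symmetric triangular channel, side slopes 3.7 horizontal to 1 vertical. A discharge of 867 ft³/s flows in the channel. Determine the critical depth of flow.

y_c = 5.09 ft

At critical depth, Q² T / (g A³) = 1, i.e. A³/T = Q²/g = 867²/32.2 = 23340.
At y = 4.56 ft: A³/T = 13500 — short.
At y = 5.72 ft: A³/T = 41910 — over.
At y = 5.09 ft: A³/T = 23390 — close enough.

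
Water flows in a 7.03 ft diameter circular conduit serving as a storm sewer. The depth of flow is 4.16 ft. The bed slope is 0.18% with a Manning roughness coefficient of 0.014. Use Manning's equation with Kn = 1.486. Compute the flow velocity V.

For a circular section of diameter D = 7.03 ft at depth y = 4.16 ft, the central angle is θ = 2 arccos(1 − 2y/D) = 3.511 rad. Then A = (D²/8)(θ − sin θ) = 23.92 ft² and P = Dθ/2 = 12.34 ft.
Hydraulic radius R = A/P = 23.92/12.34 = 1.938 ft.
From Manning's equation, V = (1.486/n) R^(2/3) S^(1/2) = (1.486/0.014) × 1.938^(2/3) × 0.0018^(1/2) = 7 ft/s.

V = 7 ft/s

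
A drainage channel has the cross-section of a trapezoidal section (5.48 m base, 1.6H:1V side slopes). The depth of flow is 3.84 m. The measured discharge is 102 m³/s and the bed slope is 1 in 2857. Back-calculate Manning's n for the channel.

n = 0.014

With bottom width b = 5.48 m and side slope z = 1.6: A = (b + zy)y = (5.48 + 1.6×3.84)×3.84 = 44.64 m²; P = b + 2y√(1+z²) = 5.48 + 2×3.84×1.887 = 19.97 m.
Hydraulic radius R = A/P = 44.64/19.97 = 2.235 m.
Rearranging Manning's equation: n = (1/Q) A R^(2/3) S^(1/2) = (1/102) × 44.64 × 2.235^(2/3) × √0.00035 = 0.014.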